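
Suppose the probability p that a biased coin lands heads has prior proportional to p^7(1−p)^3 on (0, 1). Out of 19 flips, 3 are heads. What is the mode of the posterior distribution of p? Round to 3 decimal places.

p̂_MAP = 0.345

The prior density ∝ p^7(1−p)^3 is the kernel of Beta(8, 4).
Data: 3 successes in 19 trials. The binomial likelihood contributes p^3(1−p)^16, so the posterior is Beta(8+3, 4+16) = Beta(11, 20).
For Beta(a, b) with a, b > 1 the mode is (a−1)/(a+b−2) = 10/29 ≈ 0.345.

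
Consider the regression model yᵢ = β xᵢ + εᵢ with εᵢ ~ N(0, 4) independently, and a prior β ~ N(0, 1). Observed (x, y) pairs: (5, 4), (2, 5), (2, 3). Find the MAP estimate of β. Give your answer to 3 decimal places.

log p(β | y) = −Σ(yᵢ − βxᵢ)²/(2·4) − β²/(2·1) + const.
Setting the derivative to zero: Σxᵢ(yᵢ − βxᵢ)/4 − β/1 = 0, so β = Σxᵢyᵢ / (Σxᵢ² + σ²/τ²).
Σxᵢyᵢ = 5·4 + 2·5 + 2·3 = 36; Σxᵢ² = 33; σ²/τ² = 4.
β̂_MAP = 36 / (33 + 4) = 36/37 ≈ 0.973.

β̂_MAP = 0.973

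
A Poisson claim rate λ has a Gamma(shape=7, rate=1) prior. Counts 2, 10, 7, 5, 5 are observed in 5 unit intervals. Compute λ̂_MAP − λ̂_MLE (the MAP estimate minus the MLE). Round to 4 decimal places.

Σxᵢ = 29. Posterior is Gamma(36, 6); MAP = (36−1)/6 = 35/6 ≈ 5.83333.
MLE = x̄ = 29/5 ≈ 5.80000.
Difference = 35/6 − 29/5 = 1/30 ≈ 0.0333.

MAP − MLE = 0.0333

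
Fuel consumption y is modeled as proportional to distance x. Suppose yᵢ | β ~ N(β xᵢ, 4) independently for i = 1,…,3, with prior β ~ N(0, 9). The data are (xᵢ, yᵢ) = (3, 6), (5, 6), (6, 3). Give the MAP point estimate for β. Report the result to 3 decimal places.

β̂_MAP = 0.937

log p(β | y) = −Σ(yᵢ − βxᵢ)²/(2·4) − β²/(2·9) + const.
Setting the derivative to zero: Σxᵢ(yᵢ − βxᵢ)/4 − β/9 = 0, so β = Σxᵢyᵢ / (Σxᵢ² + σ²/τ²).
Σxᵢyᵢ = 3·6 + 5·6 + 6·3 = 66; Σxᵢ² = 70; σ²/τ² = 4/9.
β̂_MAP = 66 / (70 + 4/9) = 66/(634/9) = 297/317 ≈ 0.937.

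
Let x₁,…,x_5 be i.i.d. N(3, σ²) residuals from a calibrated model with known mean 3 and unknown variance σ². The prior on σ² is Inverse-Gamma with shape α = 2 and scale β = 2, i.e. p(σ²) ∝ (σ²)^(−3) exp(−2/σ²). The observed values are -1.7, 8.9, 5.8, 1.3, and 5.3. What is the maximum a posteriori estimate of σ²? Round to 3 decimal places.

Sum of squared deviations about the known mean: SS = (-1.7−3)² + (8.9−3)² + (5.8−3)² + (1.3−3)² + (5.3−3)² = 72.92.
The Normal likelihood contributes (σ²)^(−n/2) exp(−SS/(2σ²)), so the posterior is Inverse-Gamma(α + n/2, β + SS/2) = Inverse-Gamma(4.5, 38.46).
The mode of Inverse-Gamma(a, b) is b/(a+1) = 38.46/5.5 ≈ 6.993.

σ̂²_MAP = 6.993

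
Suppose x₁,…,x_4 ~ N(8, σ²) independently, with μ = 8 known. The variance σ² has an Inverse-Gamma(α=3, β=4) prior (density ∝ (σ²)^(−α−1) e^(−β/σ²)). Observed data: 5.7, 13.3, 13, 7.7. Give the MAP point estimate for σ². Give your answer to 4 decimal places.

σ̂²_MAP = 5.5392

Sum of squared deviations about the known mean: SS = (5.7−8)² + (13.3−8)² + (13−8)² + (7.7−8)² = 58.47.
The Normal likelihood contributes (σ²)^(−n/2) exp(−SS/(2σ²)), so the posterior is Inverse-Gamma(α + n/2, β + SS/2) = Inverse-Gamma(5, 33.235).
The mode of Inverse-Gamma(a, b) is b/(a+1) = 33.235/6 ≈ 5.5392.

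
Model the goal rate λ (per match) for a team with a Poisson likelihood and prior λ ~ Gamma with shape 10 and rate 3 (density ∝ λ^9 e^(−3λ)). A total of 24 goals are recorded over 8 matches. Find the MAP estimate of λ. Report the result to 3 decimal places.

Σxᵢ = 24, n = 8.
Posterior ∝ λ^9e^(−3λ) · λ^24e^(−8λ) = λ^33e^(−11λ), i.e. Gamma(shape=34, rate=11).
The mode of a Gamma(a, b) with a ≥ 1 (shape–rate) is (a−1)/b = 33/11 ≈ 3.000.

λ̂_MAP = 3.000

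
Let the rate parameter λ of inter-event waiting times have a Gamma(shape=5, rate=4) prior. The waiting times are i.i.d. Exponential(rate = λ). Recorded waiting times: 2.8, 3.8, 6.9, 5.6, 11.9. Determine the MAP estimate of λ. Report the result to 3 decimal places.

λ̂_MAP = 0.257

The Exponential(rate=λ) likelihood is ∝ λ^n e^(−λΣtᵢ). Here n = 5 and Σtᵢ = 2.8 + 3.8 + 6.9 + 5.6 + 11.9 = 31.
Posterior ∝ λ^4e^(−4λ) · λ^5e^(−31λ) = λ^9e^(−35λ), i.e. Gamma(10, 35).
Mode = (a−1)/b = 9/35 ≈ 0.257.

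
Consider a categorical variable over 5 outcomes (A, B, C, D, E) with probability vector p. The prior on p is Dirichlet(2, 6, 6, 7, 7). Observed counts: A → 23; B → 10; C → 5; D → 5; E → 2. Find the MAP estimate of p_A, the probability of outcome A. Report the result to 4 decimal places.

The posterior is Dirichlet(αᵢ + nᵢ) = Dirichlet(25, 16, 11, 12, 9).
For a Dirichlet(a₁,…,a_K) with all aᵢ > 1, the mode has j-th component (aⱼ − 1)/(Σaᵢ − K).
Here Σaᵢ = 73 and K = 5, so p_A = (25 − 1)/(73 − 5) = 24/68 ≈ 0.3529.

MAP estimate of p_A = 0.3529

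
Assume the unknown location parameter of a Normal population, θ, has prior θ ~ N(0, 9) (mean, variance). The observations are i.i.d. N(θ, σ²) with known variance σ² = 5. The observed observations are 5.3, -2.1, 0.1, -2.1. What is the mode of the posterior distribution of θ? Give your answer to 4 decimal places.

n = 4; x̄ = (5.3 + (-2.1) + 0.1 + (-2.1))/4 = 1.2/4 = 0.3.
For a Normal prior and Normal likelihood with known variance, the posterior is Normal; its mode equals its mean, the precision-weighted average.
Prior precision 1/σ₀² = 1/9; data precision n/σ² = 4/5 = 0.8.
θ̂ = ((1/9)·0 + 0.8·0.3) / (1/9 + 0.8) = 0.24/(41/45) = 54/205 ≈ 0.2634.

θ̂_MAP = 0.2634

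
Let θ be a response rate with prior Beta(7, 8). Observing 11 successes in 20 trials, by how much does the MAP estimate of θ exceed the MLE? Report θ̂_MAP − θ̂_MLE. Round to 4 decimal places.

MAP − MLE = -0.0348

Posterior is Beta(18, 17); MAP = (18−1)/(35−2) = 17/33 ≈ 0.51515.
MLE ignores the prior: θ̂_MLE = k/n = 11/20 ≈ 0.55000.
Difference = 17/33 − 11/20 = -23/660 ≈ -0.0348.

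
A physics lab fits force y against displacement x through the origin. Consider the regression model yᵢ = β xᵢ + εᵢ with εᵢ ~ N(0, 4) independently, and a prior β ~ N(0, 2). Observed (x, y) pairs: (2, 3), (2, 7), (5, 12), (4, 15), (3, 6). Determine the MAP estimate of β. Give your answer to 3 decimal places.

β̂_MAP = 2.633

log p(β | y) = −Σ(yᵢ − βxᵢ)²/(2·4) − β²/(2·2) + const.
Setting the derivative to zero: Σxᵢ(yᵢ − βxᵢ)/4 − β/2 = 0, so β = Σxᵢyᵢ / (Σxᵢ² + σ²/τ²).
Σxᵢyᵢ = 2·3 + 2·7 + 5·12 + 4·15 + 3·6 = 158; Σxᵢ² = 58; σ²/τ² = 2.
β̂_MAP = 158 / (58 + 2) = 158/60 ≈ 2.633.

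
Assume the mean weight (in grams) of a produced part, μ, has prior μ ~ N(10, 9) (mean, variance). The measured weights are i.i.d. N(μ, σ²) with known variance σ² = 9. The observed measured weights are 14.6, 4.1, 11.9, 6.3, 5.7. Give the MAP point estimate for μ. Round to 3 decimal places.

n = 5; x̄ = (14.6 + 4.1 + 11.9 + 6.3 + 5.7)/5 = 42.6/5 = 8.52.
For a Normal prior and Normal likelihood with known variance, the posterior is Normal; its mode equals its mean, the precision-weighted average.
Prior precision 1/σ₀² = 1/9; data precision n/σ² = 5/9.
μ̂ = ((1/9)·10 + (5/9)·8.52) / (1/9 + 5/9) = (263/45)/(2/3) = 263/30 ≈ 8.767.

μ̂_MAP = 8.767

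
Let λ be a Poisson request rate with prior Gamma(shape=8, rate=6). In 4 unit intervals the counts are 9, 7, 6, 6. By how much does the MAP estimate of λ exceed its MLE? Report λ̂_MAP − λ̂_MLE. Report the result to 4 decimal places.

Σxᵢ = 28. Posterior is Gamma(36, 10); MAP = (36−1)/10 = 35/10 ≈ 3.50000.
MLE = x̄ = 28/4 ≈ 7.00000.
Difference = 35/10 − 28/4 = -7/2 ≈ -3.5000.

MAP − MLE = -3.5000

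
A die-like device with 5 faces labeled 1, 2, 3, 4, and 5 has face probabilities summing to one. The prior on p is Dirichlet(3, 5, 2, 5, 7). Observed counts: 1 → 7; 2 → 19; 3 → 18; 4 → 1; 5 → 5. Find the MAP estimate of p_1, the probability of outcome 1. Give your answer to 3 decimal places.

MAP estimate: 0.134

The posterior is Dirichlet(αᵢ + nᵢ) = Dirichlet(10, 24, 20, 6, 12).
For a Dirichlet(a₁,…,a_K) with all aᵢ > 1, the mode has j-th component (aⱼ − 1)/(Σaᵢ − K).
Here Σaᵢ = 72 and K = 5, so p_1 = (10 − 1)/(72 − 5) = 9/67 ≈ 0.134.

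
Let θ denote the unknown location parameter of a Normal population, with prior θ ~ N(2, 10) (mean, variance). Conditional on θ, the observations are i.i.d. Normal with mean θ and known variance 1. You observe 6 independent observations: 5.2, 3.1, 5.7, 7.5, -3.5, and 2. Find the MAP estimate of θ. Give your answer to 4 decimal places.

θ̂_MAP = 3.3115

n = 6; x̄ = (5.2 + 3.1 + 5.7 + 7.5 + (-3.5) + 2)/6 = 20/6 = 10/3 ≈ 3.3333.
For a Normal prior and Normal likelihood with known variance, the posterior is Normal; its mode equals its mean, the precision-weighted average.
Prior precision 1/σ₀² = 1/10 = 0.1; data precision n/σ² = 6/1 = 6.
θ̂ = (0.1·2 + 6·(10/3)) / (0.1 + 6) = 20.2/6.1 = 202/61 ≈ 3.3115.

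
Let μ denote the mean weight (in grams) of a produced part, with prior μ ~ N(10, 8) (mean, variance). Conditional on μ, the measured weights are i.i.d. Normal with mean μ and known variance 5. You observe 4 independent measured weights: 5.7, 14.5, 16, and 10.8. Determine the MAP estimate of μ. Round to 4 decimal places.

n = 4; x̄ = (5.7 + 14.5 + 16 + 10.8)/4 = 47/4 = 11.75.
For a Normal prior and Normal likelihood with known variance, the posterior is Normal; its mode equals its mean, the precision-weighted average.
Prior precision 1/σ₀² = 1/8 = 0.125; data precision n/σ² = 4/5 = 0.8.
μ̂ = (0.125·10 + 0.8·11.75) / (0.125 + 0.8) = 10.65/0.925 = 426/37 ≈ 11.5135.

μ̂_MAP = 11.5135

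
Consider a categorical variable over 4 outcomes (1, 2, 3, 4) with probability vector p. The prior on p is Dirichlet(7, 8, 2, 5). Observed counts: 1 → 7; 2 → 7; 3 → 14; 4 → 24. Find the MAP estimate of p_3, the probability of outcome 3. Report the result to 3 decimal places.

MAP estimate: 0.214

The posterior is Dirichlet(αᵢ + nᵢ) = Dirichlet(14, 15, 16, 29).
For a Dirichlet(a₁,…,a_K) with all aᵢ > 1, the mode has j-th component (aⱼ − 1)/(Σaᵢ − K).
Here Σaᵢ = 74 and K = 4, so p_3 = (16 − 1)/(74 − 4) = 15/70 ≈ 0.214.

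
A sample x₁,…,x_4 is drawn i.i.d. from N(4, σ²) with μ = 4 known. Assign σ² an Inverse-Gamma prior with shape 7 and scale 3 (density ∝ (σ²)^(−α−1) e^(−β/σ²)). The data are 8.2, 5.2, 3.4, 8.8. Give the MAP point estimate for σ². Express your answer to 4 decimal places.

σ̂²_MAP = 2.4240

Sum of squared deviations about the known mean: SS = (8.2−4)² + (5.2−4)² + (3.4−4)² + (8.8−4)² = 42.48.
The Normal likelihood contributes (σ²)^(−n/2) exp(−SS/(2σ²)), so the posterior is Inverse-Gamma(α + n/2, β + SS/2) = Inverse-Gamma(9, 24.24).
The mode of Inverse-Gamma(a, b) is b/(a+1) = 24.24/10 ≈ 2.4240.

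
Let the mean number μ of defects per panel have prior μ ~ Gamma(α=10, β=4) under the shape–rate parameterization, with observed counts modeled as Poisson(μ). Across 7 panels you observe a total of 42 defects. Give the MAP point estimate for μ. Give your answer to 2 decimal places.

μ̂_MAP = 4.64

Σxᵢ = 42, n = 7.
Posterior ∝ μ^9e^(−4μ) · μ^42e^(−7μ) = μ^51e^(−11μ), i.e. Gamma(shape=52, rate=11).
The mode of a Gamma(a, b) with a ≥ 1 (shape–rate) is (a−1)/b = 51/11 ≈ 4.64.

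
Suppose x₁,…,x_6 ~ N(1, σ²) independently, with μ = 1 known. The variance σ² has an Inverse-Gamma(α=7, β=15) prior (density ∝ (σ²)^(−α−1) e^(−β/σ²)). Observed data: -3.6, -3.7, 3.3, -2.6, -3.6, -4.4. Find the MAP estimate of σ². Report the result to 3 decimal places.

σ̂²_MAP = 6.446

Sum of squared deviations about the known mean: SS = (-3.6−1)² + (-3.7−1)² + (3.3−1)² + (-2.6−1)² + (-3.6−1)² + (-4.4−1)² = 111.82.
The Normal likelihood contributes (σ²)^(−n/2) exp(−SS/(2σ²)), so the posterior is Inverse-Gamma(α + n/2, β + SS/2) = Inverse-Gamma(10, 70.91).
The mode of Inverse-Gamma(a, b) is b/(a+1) = 70.91/11 ≈ 6.446.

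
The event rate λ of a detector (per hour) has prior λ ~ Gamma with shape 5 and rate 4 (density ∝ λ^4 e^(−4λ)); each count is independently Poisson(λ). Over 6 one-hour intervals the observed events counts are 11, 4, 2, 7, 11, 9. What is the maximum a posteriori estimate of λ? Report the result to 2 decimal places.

λ̂_MAP = 4.80

Σxᵢ = 11+4+2+7+11+9 = 44, with n = 6.
Posterior ∝ λ^4e^(−4λ) · λ^44e^(−6λ) = λ^48e^(−10λ), i.e. Gamma(shape=49, rate=10).
The mode of a Gamma(a, b) with a ≥ 1 (shape–rate) is (a−1)/b = 48/10 ≈ 4.80.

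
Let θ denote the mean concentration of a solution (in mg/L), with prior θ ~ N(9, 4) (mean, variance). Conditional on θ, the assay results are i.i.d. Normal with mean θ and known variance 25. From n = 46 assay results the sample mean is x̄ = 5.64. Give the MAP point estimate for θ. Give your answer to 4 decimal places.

θ̂_MAP = 6.0419

n = 46, x̄ = 5.64.
For a Normal prior and Normal likelihood with known variance, the posterior is Normal; its mode equals its mean, the precision-weighted average.
Prior precision 1/σ₀² = 1/4 = 0.25; data precision n/σ² = 46/25 = 1.84.
θ̂ = (0.25·9 + 1.84·5.64) / (0.25 + 1.84) = 12.6276/2.09 = 31569/5225 ≈ 6.0419.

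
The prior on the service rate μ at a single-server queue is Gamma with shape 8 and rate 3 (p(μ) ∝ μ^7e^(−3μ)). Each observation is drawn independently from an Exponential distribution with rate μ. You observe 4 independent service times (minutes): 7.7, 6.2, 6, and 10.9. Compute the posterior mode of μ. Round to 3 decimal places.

μ̂_MAP = 0.325

The Exponential(rate=μ) likelihood is ∝ μ^n e^(−μΣtᵢ). Here n = 4 and Σtᵢ = 7.7 + 6.2 + 6 + 10.9 = 30.8.
Posterior ∝ μ^7e^(−3μ) · μ^4e^(−30.8μ) = μ^11e^(−33.8μ), i.e. Gamma(12, 33.8).
Mode = (a−1)/b = 11/33.8 ≈ 0.325.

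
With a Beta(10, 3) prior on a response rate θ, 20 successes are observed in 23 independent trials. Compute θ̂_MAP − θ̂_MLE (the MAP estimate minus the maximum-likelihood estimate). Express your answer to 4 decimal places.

MAP − MLE = -0.0166

Posterior is Beta(30, 6); MAP = (30−1)/(36−2) = 29/34 ≈ 0.85294.
MLE ignores the prior: θ̂_MLE = k/n = 20/23 ≈ 0.86957.
Difference = 29/34 − 20/23 = -13/782 ≈ -0.0166.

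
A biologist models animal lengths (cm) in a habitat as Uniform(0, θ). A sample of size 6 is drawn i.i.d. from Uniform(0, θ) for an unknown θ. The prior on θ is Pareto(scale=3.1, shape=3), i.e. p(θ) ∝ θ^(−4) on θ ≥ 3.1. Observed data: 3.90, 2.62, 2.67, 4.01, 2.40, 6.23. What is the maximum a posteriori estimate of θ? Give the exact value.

The Uniform(0, θ) likelihood is θ^(−n) for θ ≥ max(xᵢ), zero otherwise. Here max(xᵢ) = 6.23.
Posterior ∝ θ^(−4) · θ^(−6) = θ^(−10) on θ ≥ max(3.1, 6.23) = 6.23.
This density is strictly decreasing in θ, so the posterior mode lies at the lower boundary of the support.

θ̂_MAP = 6.23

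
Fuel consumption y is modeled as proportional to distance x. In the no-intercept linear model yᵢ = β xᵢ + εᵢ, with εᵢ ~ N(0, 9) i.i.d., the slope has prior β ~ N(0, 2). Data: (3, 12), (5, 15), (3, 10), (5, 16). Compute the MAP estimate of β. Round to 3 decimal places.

β̂_MAP = 3.048

log p(β | y) = −Σ(yᵢ − βxᵢ)²/(2·9) − β²/(2·2) + const.
Setting the derivative to zero: Σxᵢ(yᵢ − βxᵢ)/9 − β/2 = 0, so β = Σxᵢyᵢ / (Σxᵢ² + σ²/τ²).
Σxᵢyᵢ = 3·12 + 5·15 + 3·10 + 5·16 = 221; Σxᵢ² = 68; σ²/τ² = 4.5.
β̂_MAP = 221 / (68 + 4.5) = 221/72.5 ≈ 3.048.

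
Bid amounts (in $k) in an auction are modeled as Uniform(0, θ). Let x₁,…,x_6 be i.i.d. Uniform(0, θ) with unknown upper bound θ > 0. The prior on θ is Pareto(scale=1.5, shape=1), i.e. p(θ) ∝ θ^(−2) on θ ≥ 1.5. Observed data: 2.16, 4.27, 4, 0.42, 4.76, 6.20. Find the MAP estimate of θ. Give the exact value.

The Uniform(0, θ) likelihood is θ^(−n) for θ ≥ max(xᵢ), zero otherwise. Here max(xᵢ) = 6.20.
Posterior ∝ θ^(−2) · θ^(−6) = θ^(−8) on θ ≥ max(1.5, 6.20) = 6.20.
This density is strictly decreasing in θ, so the posterior mode lies at the lower boundary of the support.

θ̂_MAP = 6.20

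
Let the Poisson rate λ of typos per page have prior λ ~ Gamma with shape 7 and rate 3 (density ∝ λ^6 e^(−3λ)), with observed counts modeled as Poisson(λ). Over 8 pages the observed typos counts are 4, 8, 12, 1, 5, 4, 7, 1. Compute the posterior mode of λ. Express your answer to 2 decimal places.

Σxᵢ = 4+8+12+1+5+4+7+1 = 42, with n = 8.
Posterior ∝ λ^6e^(−3λ) · λ^42e^(−8λ) = λ^48e^(−11λ), i.e. Gamma(shape=49, rate=11).
The mode of a Gamma(a, b) with a ≥ 1 (shape–rate) is (a−1)/b = 48/11 ≈ 4.36.

λ̂_MAP = 4.36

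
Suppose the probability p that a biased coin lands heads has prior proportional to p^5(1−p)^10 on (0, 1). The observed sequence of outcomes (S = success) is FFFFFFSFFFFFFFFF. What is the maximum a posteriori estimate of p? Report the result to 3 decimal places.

p̂_MAP = 0.194

The prior density ∝ p^5(1−p)^10 is the kernel of Beta(6, 11).
Data: 1 success in 16 trials (from the sequence). The binomial likelihood contributes p(1−p)^15, so the posterior is Beta(6+1, 11+15) = Beta(7, 26).
For Beta(a, b) with a, b > 1 the mode is (a−1)/(a+b−2) = 6/31 ≈ 0.194.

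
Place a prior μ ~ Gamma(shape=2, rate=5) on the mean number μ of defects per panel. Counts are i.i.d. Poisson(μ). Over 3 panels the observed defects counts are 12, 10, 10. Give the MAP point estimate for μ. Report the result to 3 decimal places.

μ̂_MAP = 4.125

Σxᵢ = 12+10+10 = 32, with n = 3.
Posterior ∝ μe^(−5μ) · μ^32e^(−3μ) = μ^33e^(−8μ), i.e. Gamma(shape=34, rate=8).
The mode of a Gamma(a, b) with a ≥ 1 (shape–rate) is (a−1)/b = 33/8 ≈ 4.125.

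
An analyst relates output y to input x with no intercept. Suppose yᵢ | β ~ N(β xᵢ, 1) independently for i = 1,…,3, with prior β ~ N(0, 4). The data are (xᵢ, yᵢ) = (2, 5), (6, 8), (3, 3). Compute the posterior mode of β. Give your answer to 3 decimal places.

log p(β | y) = −Σ(yᵢ − βxᵢ)²/(2·1) − β²/(2·4) + const.
Setting the derivative to zero: Σxᵢ(yᵢ − βxᵢ)/1 − β/4 = 0, so β = Σxᵢyᵢ / (Σxᵢ² + σ²/τ²).
Σxᵢyᵢ = 2·5 + 6·8 + 3·3 = 67; Σxᵢ² = 49; σ²/τ² = 0.25.
β̂_MAP = 67 / (49 + 0.25) = 67/49.25 ≈ 1.360.

β̂_MAP = 1.360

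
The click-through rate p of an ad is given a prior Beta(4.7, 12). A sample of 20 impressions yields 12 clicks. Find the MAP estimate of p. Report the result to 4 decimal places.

Prior: Beta(4.7, 12).
Data: 12 successes in 20 trials. The binomial likelihood contributes p^12(1−p)^8, so the posterior is Beta(4.7+12, 12+8) = Beta(16.7, 20).
For Beta(a, b) with a, b > 1 the mode is (a−1)/(a+b−2) = 15.7/34.7 ≈ 0.4524.

p̂_MAP = 0.4524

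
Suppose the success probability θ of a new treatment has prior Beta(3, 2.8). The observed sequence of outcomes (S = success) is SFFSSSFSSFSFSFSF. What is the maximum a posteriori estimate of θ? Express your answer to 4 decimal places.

θ̂_MAP = 0.5556

Prior: Beta(3, 2.8).
Data: 9 successes in 16 trials (from the sequence). The binomial likelihood contributes θ^9(1−θ)^7, so the posterior is Beta(3+9, 2.8+7) = Beta(12, 9.8).
For Beta(a, b) with a, b > 1 the mode is (a−1)/(a+b−2) = 11/19.8 ≈ 0.5556.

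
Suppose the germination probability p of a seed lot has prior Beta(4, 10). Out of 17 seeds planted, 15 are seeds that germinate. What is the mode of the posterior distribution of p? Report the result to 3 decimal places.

p̂_MAP = 0.621

Prior: Beta(4, 10).
Data: 15 successes in 17 trials. The binomial likelihood contributes p^15(1−p)^2, so the posterior is Beta(4+15, 10+2) = Beta(19, 12).
For Beta(a, b) with a, b > 1 the mode is (a−1)/(a+b−2) = 18/29 ≈ 0.621.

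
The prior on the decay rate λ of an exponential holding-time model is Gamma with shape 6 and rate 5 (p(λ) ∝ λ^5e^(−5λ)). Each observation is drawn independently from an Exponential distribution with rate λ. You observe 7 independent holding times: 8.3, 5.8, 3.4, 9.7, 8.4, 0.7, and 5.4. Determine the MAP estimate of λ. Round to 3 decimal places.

λ̂_MAP = 0.257

The Exponential(rate=λ) likelihood is ∝ λ^n e^(−λΣtᵢ). Here n = 7 and Σtᵢ = 8.3 + 5.8 + 3.4 + 9.7 + 8.4 + 0.7 + 5.4 = 41.7.
Posterior ∝ λ^5e^(−5λ) · λ^7e^(−41.7λ) = λ^12e^(−46.7λ), i.e. Gamma(13, 46.7).
Mode = (a−1)/b = 12/46.7 ≈ 0.257.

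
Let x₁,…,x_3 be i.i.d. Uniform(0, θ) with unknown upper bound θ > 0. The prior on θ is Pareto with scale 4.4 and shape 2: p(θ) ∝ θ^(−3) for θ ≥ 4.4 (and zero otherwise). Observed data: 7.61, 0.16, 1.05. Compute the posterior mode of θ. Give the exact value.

θ̂_MAP = 7.61

The Uniform(0, θ) likelihood is θ^(−n) for θ ≥ max(xᵢ), zero otherwise. Here max(xᵢ) = 7.61.
Posterior ∝ θ^(−3) · θ^(−3) = θ^(−6) on θ ≥ max(4.4, 7.61) = 7.61.
This density is strictly decreasing in θ, so the posterior mode lies at the lower boundary of the support.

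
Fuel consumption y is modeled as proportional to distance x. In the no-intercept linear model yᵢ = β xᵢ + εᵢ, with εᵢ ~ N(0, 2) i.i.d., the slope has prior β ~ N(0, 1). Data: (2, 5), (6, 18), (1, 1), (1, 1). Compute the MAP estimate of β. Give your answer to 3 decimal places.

log p(β | y) = −Σ(yᵢ − βxᵢ)²/(2·2) − β²/(2·1) + const.
Setting the derivative to zero: Σxᵢ(yᵢ − βxᵢ)/2 − β/1 = 0, so β = Σxᵢyᵢ / (Σxᵢ² + σ²/τ²).
Σxᵢyᵢ = 2·5 + 6·18 + 1·1 + 1·1 = 120; Σxᵢ² = 42; σ²/τ² = 2.
β̂_MAP = 120 / (42 + 2) = 120/44 ≈ 2.727.

β̂_MAP = 2.727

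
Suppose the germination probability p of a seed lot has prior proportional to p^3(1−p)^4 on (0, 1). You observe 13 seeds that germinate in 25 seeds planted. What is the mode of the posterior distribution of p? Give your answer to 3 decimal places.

p̂_MAP = 0.500

The prior density ∝ p^3(1−p)^4 is the kernel of Beta(4, 5).
Data: 13 successes in 25 trials. The binomial likelihood contributes p^13(1−p)^12, so the posterior is Beta(4+13, 5+12) = Beta(17, 17).
For Beta(a, b) with a, b > 1 the mode is (a−1)/(a+b−2) = 16/32 ≈ 0.500.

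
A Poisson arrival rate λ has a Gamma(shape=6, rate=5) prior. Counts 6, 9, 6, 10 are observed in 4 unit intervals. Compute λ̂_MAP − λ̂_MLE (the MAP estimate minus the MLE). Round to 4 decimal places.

MAP − MLE = -3.7500

Σxᵢ = 31. Posterior is Gamma(37, 9); MAP = (37−1)/9 = 36/9 ≈ 4.00000.
MLE = x̄ = 31/4 ≈ 7.75000.
Difference = 36/9 − 31/4 = -15/4 ≈ -3.7500.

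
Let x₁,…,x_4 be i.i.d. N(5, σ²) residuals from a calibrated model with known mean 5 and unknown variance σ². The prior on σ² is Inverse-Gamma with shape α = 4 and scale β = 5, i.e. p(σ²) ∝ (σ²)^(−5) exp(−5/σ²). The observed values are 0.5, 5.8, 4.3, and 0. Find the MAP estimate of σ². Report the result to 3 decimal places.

σ̂²_MAP = 4.027

Sum of squared deviations about the known mean: SS = (0.5−5)² + (5.8−5)² + (4.3−5)² + (0−5)² = 46.38.
The Normal likelihood contributes (σ²)^(−n/2) exp(−SS/(2σ²)), so the posterior is Inverse-Gamma(α + n/2, β + SS/2) = Inverse-Gamma(6, 28.19).
The mode of Inverse-Gamma(a, b) is b/(a+1) = 28.19/7 ≈ 4.027.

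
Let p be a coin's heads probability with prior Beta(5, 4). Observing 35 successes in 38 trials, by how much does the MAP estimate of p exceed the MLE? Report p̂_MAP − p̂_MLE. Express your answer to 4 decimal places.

MAP − MLE = -0.0544

Posterior is Beta(40, 7); MAP = (40−1)/(47−2) = 39/45 ≈ 0.86667.
MLE ignores the prior: p̂_MLE = k/n = 35/38 ≈ 0.92105.
Difference = 39/45 − 35/38 = -31/570 ≈ -0.0544.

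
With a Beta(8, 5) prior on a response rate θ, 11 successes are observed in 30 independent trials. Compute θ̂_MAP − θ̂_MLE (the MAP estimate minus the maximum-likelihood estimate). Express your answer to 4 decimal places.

MAP − MLE = 0.0724

Posterior is Beta(19, 24); MAP = (19−1)/(43−2) = 18/41 ≈ 0.43902.
MLE ignores the prior: θ̂_MLE = k/n = 11/30 ≈ 0.36667.
Difference = 18/41 − 11/30 = 89/1230 ≈ 0.0724.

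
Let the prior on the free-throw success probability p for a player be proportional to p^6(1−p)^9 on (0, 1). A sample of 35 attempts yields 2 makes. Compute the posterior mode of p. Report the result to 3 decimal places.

The prior density ∝ p^6(1−p)^9 is the kernel of Beta(7, 10).
Data: 2 successes in 35 trials. The binomial likelihood contributes p^2(1−p)^33, so the posterior is Beta(7+2, 10+33) = Beta(9, 43).
For Beta(a, b) with a, b > 1 the mode is (a−1)/(a+b−2) = 8/50 ≈ 0.160.

p̂_MAP = 0.160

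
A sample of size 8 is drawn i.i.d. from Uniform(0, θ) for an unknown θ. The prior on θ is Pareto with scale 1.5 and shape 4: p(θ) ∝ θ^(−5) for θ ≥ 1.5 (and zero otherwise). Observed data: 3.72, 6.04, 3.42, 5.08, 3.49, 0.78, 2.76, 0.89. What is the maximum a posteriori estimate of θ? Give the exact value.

The Uniform(0, θ) likelihood is θ^(−n) for θ ≥ max(xᵢ), zero otherwise. Here max(xᵢ) = 6.04.
Posterior ∝ θ^(−5) · θ^(−8) = θ^(−13) on θ ≥ max(1.5, 6.04) = 6.04.
This density is strictly decreasing in θ, so the posterior mode lies at the lower boundary of the support.

θ̂_MAP = 6.04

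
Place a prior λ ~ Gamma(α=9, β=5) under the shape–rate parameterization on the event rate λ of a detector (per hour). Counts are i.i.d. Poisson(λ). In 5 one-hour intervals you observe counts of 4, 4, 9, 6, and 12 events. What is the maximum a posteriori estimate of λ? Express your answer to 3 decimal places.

λ̂_MAP = 4.300

Σxᵢ = 4+4+9+6+12 = 35, with n = 5.
Posterior ∝ λ^8e^(−5λ) · λ^35e^(−5λ) = λ^43e^(−10λ), i.e. Gamma(shape=44, rate=10).
The mode of a Gamma(a, b) with a ≥ 1 (shape–rate) is (a−1)/b = 43/10 ≈ 4.300.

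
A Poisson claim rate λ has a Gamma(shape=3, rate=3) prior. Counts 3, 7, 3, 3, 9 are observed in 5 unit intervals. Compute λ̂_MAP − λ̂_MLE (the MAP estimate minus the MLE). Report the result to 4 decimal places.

Σxᵢ = 25. Posterior is Gamma(28, 8); MAP = (28−1)/8 = 27/8 ≈ 3.37500.
MLE = x̄ = 25/5 ≈ 5.00000.
Difference = 27/8 − 25/5 = -13/8 ≈ -1.6250.

MAP − MLE = -1.6250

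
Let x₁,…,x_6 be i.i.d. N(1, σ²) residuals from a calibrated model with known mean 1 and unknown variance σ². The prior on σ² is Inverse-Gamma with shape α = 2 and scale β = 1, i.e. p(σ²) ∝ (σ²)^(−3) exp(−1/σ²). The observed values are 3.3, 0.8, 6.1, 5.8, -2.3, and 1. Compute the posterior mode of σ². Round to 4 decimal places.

Sum of squared deviations about the known mean: SS = (3.3−1)² + (0.8−1)² + (6.1−1)² + (5.8−1)² + (-2.3−1)² + (1−1)² = 65.27.
The Normal likelihood contributes (σ²)^(−n/2) exp(−SS/(2σ²)), so the posterior is Inverse-Gamma(α + n/2, β + SS/2) = Inverse-Gamma(5, 33.635).
The mode of Inverse-Gamma(a, b) is b/(a+1) = 33.635/6 ≈ 5.6058.

σ̂²_MAP = 5.6058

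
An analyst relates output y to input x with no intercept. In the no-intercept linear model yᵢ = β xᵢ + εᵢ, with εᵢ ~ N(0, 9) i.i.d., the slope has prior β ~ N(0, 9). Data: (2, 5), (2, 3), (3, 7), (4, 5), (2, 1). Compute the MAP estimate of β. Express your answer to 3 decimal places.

log p(β | y) = −Σ(yᵢ − βxᵢ)²/(2·9) − β²/(2·9) + const.
Setting the derivative to zero: Σxᵢ(yᵢ − βxᵢ)/9 − β/9 = 0, so β = Σxᵢyᵢ / (Σxᵢ² + σ²/τ²).
Σxᵢyᵢ = 2·5 + 2·3 + 3·7 + 4·5 + 2·1 = 59; Σxᵢ² = 37; σ²/τ² = 1.
β̂_MAP = 59 / (37 + 1) = 59/38 ≈ 1.553.

β̂_MAP = 1.553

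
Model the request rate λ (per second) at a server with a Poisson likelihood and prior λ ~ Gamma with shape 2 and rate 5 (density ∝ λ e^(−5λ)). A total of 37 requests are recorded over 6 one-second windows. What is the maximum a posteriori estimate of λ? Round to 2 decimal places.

λ̂_MAP = 3.45

Σxᵢ = 37, n = 6.
Posterior ∝ λe^(−5λ) · λ^37e^(−6λ) = λ^38e^(−11λ), i.e. Gamma(shape=39, rate=11).
The mode of a Gamma(a, b) with a ≥ 1 (shape–rate) is (a−1)/b = 38/11 ≈ 3.45.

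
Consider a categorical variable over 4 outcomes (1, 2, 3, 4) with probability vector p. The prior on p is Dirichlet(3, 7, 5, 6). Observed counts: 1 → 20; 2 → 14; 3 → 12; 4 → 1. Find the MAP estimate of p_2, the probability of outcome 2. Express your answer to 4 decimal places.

MAP estimate: 0.3125

The posterior is Dirichlet(αᵢ + nᵢ) = Dirichlet(23, 21, 17, 7).
For a Dirichlet(a₁,…,a_K) with all aᵢ > 1, the mode has j-th component (aⱼ − 1)/(Σaᵢ − K).
Here Σaᵢ = 68 and K = 4, so p_2 = (21 − 1)/(68 − 4) = 20/64 ≈ 0.3125.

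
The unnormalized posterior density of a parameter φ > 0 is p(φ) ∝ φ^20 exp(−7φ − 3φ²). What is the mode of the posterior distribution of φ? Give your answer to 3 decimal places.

ℓ'(φ) = 20/φ − 7 − 6φ. Setting this to zero and multiplying by φ: 6φ² + 7φ − 20 = 0.
φ = (−7 + √(7² + 4·6·20)) / (2·6) = (−7 + √529) / 12 = (−7 + 23)/12 = 4/3.
ℓ''(φ) = −20/φ² − 6 < 0, confirming a maximum.

φ̂_MAP = 1.333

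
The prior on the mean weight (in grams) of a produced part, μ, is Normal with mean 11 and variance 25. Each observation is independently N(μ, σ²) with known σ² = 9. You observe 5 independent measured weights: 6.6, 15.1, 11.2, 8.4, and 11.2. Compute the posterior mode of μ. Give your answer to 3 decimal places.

n = 5; x̄ = (6.6 + 15.1 + 11.2 + 8.4 + 11.2)/5 = 52.5/5 = 10.5.
For a Normal prior and Normal likelihood with known variance, the posterior is Normal; its mode equals its mean, the precision-weighted average.
Prior precision 1/σ₀² = 1/25 = 0.04; data precision n/σ² = 5/9.
μ̂ = (0.04·11 + (5/9)·10.5) / (0.04 + 5/9) = (941/150)/(134/225) = 2823/268 ≈ 10.534.

μ̂_MAP = 10.534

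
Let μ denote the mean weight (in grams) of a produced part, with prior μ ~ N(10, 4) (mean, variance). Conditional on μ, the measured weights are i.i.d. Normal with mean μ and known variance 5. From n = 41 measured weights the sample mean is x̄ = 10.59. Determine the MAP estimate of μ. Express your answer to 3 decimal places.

μ̂_MAP = 10.573

n = 41, x̄ = 10.59.
For a Normal prior and Normal likelihood with known variance, the posterior is Normal; its mode equals its mean, the precision-weighted average.
Prior precision 1/σ₀² = 1/4 = 0.25; data precision n/σ² = 41/5 = 8.2.
μ̂ = (0.25·10 + 8.2·10.59) / (0.25 + 8.2) = 89.338/8.45 = 44669/4225 ≈ 10.573.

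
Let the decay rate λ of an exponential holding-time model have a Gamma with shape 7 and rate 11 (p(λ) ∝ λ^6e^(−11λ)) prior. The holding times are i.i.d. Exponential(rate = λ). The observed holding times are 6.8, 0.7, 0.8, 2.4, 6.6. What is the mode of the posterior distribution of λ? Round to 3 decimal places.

λ̂_MAP = 0.389

The Exponential(rate=λ) likelihood is ∝ λ^n e^(−λΣtᵢ). Here n = 5 and Σtᵢ = 6.8 + 0.7 + 0.8 + 2.4 + 6.6 = 17.3.
Posterior ∝ λ^6e^(−11λ) · λ^5e^(−17.3λ) = λ^11e^(−28.3λ), i.e. Gamma(12, 28.3).
Mode = (a−1)/b = 11/28.3 ≈ 0.389.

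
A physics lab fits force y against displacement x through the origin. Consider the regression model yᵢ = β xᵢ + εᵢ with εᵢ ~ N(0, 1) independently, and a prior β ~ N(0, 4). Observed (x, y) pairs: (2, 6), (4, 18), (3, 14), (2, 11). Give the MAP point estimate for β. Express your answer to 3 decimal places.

log p(β | y) = −Σ(yᵢ − βxᵢ)²/(2·1) − β²/(2·4) + const.
Setting the derivative to zero: Σxᵢ(yᵢ − βxᵢ)/1 − β/4 = 0, so β = Σxᵢyᵢ / (Σxᵢ² + σ²/τ²).
Σxᵢyᵢ = 2·6 + 4·18 + 3·14 + 2·11 = 148; Σxᵢ² = 33; σ²/τ² = 0.25.
β̂_MAP = 148 / (33 + 0.25) = 148/33.25 ≈ 4.451.

β̂_MAP = 4.451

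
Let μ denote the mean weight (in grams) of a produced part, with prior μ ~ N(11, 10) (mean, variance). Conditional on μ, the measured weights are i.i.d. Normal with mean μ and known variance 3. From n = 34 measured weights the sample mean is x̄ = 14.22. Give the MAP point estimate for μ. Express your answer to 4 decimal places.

μ̂_MAP = 14.1918

n = 34, x̄ = 14.22.
For a Normal prior and Normal likelihood with known variance, the posterior is Normal; its mode equals its mean, the precision-weighted average.
Prior precision 1/σ₀² = 1/10 = 0.1; data precision n/σ² = 34/3.
μ̂ = (0.1·11 + (34/3)·14.22) / (0.1 + 34/3) = 162.26/(343/30) = 3477/245 ≈ 14.1918.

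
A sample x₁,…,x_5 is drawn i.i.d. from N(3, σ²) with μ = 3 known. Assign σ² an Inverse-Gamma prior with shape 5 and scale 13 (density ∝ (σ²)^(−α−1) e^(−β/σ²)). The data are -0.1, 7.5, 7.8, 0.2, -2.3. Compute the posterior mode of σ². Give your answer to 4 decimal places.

σ̂²_MAP = 6.7547

Sum of squared deviations about the known mean: SS = (-0.1−3)² + (7.5−3)² + (7.8−3)² + (0.2−3)² + (-2.3−3)² = 88.83.
The Normal likelihood contributes (σ²)^(−n/2) exp(−SS/(2σ²)), so the posterior is Inverse-Gamma(α + n/2, β + SS/2) = Inverse-Gamma(7.5, 57.415).
The mode of Inverse-Gamma(a, b) is b/(a+1) = 57.415/8.5 ≈ 6.7547.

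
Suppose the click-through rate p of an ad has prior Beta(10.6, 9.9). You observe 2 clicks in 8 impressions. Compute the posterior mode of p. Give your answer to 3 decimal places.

Prior: Beta(10.6, 9.9).
Data: 2 successes in 8 trials. The binomial likelihood contributes p^2(1−p)^6, so the posterior is Beta(10.6+2, 9.9+6) = Beta(12.6, 15.9).
For Beta(a, b) with a, b > 1 the mode is (a−1)/(a+b−2) = 11.6/26.5 ≈ 0.438.

p̂_MAP = 0.438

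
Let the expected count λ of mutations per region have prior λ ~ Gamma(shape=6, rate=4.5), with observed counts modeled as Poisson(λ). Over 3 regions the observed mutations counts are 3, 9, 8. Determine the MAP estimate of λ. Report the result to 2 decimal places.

λ̂_MAP = 3.33

Σxᵢ = 3+9+8 = 20, with n = 3.
Posterior ∝ λ^5e^(−4.5λ) · λ^20e^(−3λ) = λ^25e^(−7.5λ), i.e. Gamma(shape=26, rate=7.5).
The mode of a Gamma(a, b) with a ≥ 1 (shape–rate) is (a−1)/b = 25/7.5 ≈ 3.33.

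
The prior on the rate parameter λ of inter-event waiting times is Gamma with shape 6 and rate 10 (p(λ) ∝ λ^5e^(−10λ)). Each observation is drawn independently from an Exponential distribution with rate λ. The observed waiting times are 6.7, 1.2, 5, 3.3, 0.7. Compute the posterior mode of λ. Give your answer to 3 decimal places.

The Exponential(rate=λ) likelihood is ∝ λ^n e^(−λΣtᵢ). Here n = 5 and Σtᵢ = 6.7 + 1.2 + 5 + 3.3 + 0.7 = 16.9.
Posterior ∝ λ^5e^(−10λ) · λ^5e^(−16.9λ) = λ^10e^(−26.9λ), i.e. Gamma(11, 26.9).
Mode = (a−1)/b = 10/26.9 ≈ 0.372.

λ̂_MAP = 0.372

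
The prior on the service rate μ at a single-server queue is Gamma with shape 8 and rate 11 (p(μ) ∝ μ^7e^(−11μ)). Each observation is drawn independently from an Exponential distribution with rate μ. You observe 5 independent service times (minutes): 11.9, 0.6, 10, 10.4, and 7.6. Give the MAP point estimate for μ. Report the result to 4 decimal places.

The Exponential(rate=μ) likelihood is ∝ μ^n e^(−μΣtᵢ). Here n = 5 and Σtᵢ = 11.9 + 0.6 + 10 + 10.4 + 7.6 = 40.5.
Posterior ∝ μ^7e^(−11μ) · μ^5e^(−40.5μ) = μ^12e^(−51.5μ), i.e. Gamma(13, 51.5).
Mode = (a−1)/b = 12/51.5 ≈ 0.2330.

μ̂_MAP = 0.2330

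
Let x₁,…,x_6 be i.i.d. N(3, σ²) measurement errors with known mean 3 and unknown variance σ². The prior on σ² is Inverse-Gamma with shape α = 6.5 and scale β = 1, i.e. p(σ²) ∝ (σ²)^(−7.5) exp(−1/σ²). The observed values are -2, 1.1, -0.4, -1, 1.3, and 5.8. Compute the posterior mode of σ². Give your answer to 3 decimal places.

σ̂²_MAP = 3.281

Sum of squared deviations about the known mean: SS = (-2−3)² + (1.1−3)² + (-0.4−3)² + (-1−3)² + (1.3−3)² + (5.8−3)² = 66.9.
The Normal likelihood contributes (σ²)^(−n/2) exp(−SS/(2σ²)), so the posterior is Inverse-Gamma(α + n/2, β + SS/2) = Inverse-Gamma(9.5, 34.45).
The mode of Inverse-Gamma(a, b) is b/(a+1) = 34.45/10.5 ≈ 3.281.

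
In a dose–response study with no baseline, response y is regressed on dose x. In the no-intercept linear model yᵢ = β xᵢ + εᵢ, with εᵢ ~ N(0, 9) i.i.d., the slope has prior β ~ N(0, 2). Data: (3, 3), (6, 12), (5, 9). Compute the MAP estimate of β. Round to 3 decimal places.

β̂_MAP = 1.691

log p(β | y) = −Σ(yᵢ − βxᵢ)²/(2·9) − β²/(2·2) + const.
Setting the derivative to zero: Σxᵢ(yᵢ − βxᵢ)/9 − β/2 = 0, so β = Σxᵢyᵢ / (Σxᵢ² + σ²/τ²).
Σxᵢyᵢ = 3·3 + 6·12 + 5·9 = 126; Σxᵢ² = 70; σ²/τ² = 4.5.
β̂_MAP = 126 / (70 + 4.5) = 126/74.5 ≈ 1.691.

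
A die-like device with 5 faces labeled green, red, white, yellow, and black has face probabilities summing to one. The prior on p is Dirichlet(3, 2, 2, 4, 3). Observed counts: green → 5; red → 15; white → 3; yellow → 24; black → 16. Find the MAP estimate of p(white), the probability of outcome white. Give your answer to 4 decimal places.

The posterior is Dirichlet(αᵢ + nᵢ) = Dirichlet(8, 17, 5, 28, 19).
For a Dirichlet(a₁,…,a_K) with all aᵢ > 1, the mode has j-th component (aⱼ − 1)/(Σaᵢ − K).
Here Σaᵢ = 77 and K = 5, so p(white) = (5 − 1)/(77 − 5) = 4/72 ≈ 0.0556.

MAP estimate of p(white) = 0.0556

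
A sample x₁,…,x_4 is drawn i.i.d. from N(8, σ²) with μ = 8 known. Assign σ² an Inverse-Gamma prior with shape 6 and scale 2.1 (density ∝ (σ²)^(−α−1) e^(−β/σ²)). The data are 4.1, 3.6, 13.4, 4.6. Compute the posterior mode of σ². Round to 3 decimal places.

Sum of squared deviations about the known mean: SS = (4.1−8)² + (3.6−8)² + (13.4−8)² + (4.6−8)² = 75.29.
The Normal likelihood contributes (σ²)^(−n/2) exp(−SS/(2σ²)), so the posterior is Inverse-Gamma(α + n/2, β + SS/2) = Inverse-Gamma(8, 39.745).
The mode of Inverse-Gamma(a, b) is b/(a+1) = 39.745/9 ≈ 4.416.

σ̂²_MAP = 4.416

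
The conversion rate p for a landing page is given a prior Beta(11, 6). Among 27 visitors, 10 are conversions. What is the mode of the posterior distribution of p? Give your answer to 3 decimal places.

p̂_MAP = 0.476

Prior: Beta(11, 6).
Data: 10 successes in 27 trials. The binomial likelihood contributes p^10(1−p)^17, so the posterior is Beta(11+10, 6+17) = Beta(21, 23).
For Beta(a, b) with a, b > 1 the mode is (a−1)/(a+b−2) = 20/42 ≈ 0.476.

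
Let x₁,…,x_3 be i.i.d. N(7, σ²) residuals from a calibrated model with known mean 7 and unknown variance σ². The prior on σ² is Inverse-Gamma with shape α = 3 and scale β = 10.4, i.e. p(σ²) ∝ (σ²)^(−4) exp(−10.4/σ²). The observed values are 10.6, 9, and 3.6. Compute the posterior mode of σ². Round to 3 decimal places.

Sum of squared deviations about the known mean: SS = (10.6−7)² + (9−7)² + (3.6−7)² = 28.52.
The Normal likelihood contributes (σ²)^(−n/2) exp(−SS/(2σ²)), so the posterior is Inverse-Gamma(α + n/2, β + SS/2) = Inverse-Gamma(4.5, 24.66).
The mode of Inverse-Gamma(a, b) is b/(a+1) = 24.66/5.5 ≈ 4.484.

σ̂²_MAP = 4.484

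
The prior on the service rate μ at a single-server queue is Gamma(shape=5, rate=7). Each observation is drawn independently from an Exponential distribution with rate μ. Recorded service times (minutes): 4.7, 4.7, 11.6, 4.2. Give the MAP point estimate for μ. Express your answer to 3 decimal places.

The Exponential(rate=μ) likelihood is ∝ μ^n e^(−μΣtᵢ). Here n = 4 and Σtᵢ = 4.7 + 4.7 + 11.6 + 4.2 = 25.2.
Posterior ∝ μ^4e^(−7μ) · μ^4e^(−25.2μ) = μ^8e^(−32.2μ), i.e. Gamma(9, 32.2).
Mode = (a−1)/b = 8/32.2 ≈ 0.248.

μ̂_MAP = 0.248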